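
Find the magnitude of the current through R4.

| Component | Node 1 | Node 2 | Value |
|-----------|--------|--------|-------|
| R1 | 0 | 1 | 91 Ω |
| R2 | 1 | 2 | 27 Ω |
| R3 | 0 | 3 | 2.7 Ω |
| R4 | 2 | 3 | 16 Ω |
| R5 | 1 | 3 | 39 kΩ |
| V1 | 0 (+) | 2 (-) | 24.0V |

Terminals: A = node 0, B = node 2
Nodal analysis, taking node 2 as the 0 V reference.
Source V1 fixes V_0 = 24 V.
KCL at each unknown node (sum of currents leaving = 0; resistances in Ω):
  Node 1: (V_1 - 24)/91 + (V_1 - 0)/27 + (V_1 - V_3)/39000 = 0
  Node 3: (V_3 - 24)/2.7 + (V_3 - 0)/16 + (V_3 - V_1)/39000 = 0
Collecting terms (coefficients in siemens):
  0.04805·V_1 - 0.00002564·V_3 = 0.2637
  0.4329·V_3 - 0.00002564·V_1 = 8.889
Determinant D = (0.04805)(0.4329) - (-0.00002564)(-0.00002564) = 0.0208
V_1 = [(0.2637)(0.4329) - (-0.00002564)(8.889)]/D = 5.5 V
V_3 = [(0.04805)(8.889) - (0.2637)(-0.00002564)]/D = 20.53 V
I_R4 = (V_2 - V_3)/R4 = (0 - 20.53)/16 = -1.283 A
|I_R4| = 1.283 A

Final answer: |I_R4| = 1.283 A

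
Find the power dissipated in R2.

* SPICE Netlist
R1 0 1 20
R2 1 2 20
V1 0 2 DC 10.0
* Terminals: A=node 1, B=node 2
Nodal analysis, taking node 2 as the 0 V reference.
Source V1 fixes V_0 = 10 V.
KCL at each unknown node (sum of currents leaving = 0; resistances in Ω):
  Node 1: (V_1 - 10)/20 + (V_1 - 0)/20 = 0
Collecting terms: 0.1 × V_1 = 0.5  =>  V_1 = 5 V
I_R2 = (V_1 - V_2)/R2 = (5 - 0)/20 = 0.25 A
P_R2 = I_R2² × R2 = (0.25)² × 20 = 1.25 W

Final answer: 1.25 W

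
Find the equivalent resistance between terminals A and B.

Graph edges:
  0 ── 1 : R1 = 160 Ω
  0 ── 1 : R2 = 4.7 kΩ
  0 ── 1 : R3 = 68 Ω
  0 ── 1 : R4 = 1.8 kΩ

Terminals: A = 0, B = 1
Reduce the network between node 0 (A) and node 1 (B) by series/parallel combination:
  Rp1 = R1 ‖ R2 ‖ R3 ‖ R4 (parallel, all between nodes 0 and 1) = 1/(1/160 + 1/4700 + 1/68 + 1/1800) = 46.03 Ω
R_eq = 46.03 Ω

Final answer: 46.03 Ω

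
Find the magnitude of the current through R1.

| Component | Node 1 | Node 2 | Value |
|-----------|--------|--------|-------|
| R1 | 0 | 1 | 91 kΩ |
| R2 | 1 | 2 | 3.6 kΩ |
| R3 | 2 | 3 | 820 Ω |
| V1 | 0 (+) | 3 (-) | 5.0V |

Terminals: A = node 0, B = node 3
Nodal analysis, taking node 3 as the 0 V reference.
Source V1 fixes V_0 = 5 V.
KCL at each unknown node (sum of currents leaving = 0; resistances in Ω):
  Node 1: (V_1 - 5)/91000 + (V_1 - V_2)/3600 = 0
  Node 2: (V_2 - V_1)/3600 + (V_2 - 0)/820 = 0
Collecting terms (coefficients in siemens):
  0.0002888·V_1 - 0.0002778·V_2 = 0.00005495
  0.001497·V_2 - 0.0002778·V_1 = 0
Determinant D = (0.0002888)(0.001497) - (-0.0002778)(-0.0002778) = 0.0000003552
V_1 = [(0.00005495)(0.001497) - (-0.0002778)(0)]/D = 0.2316 V
V_2 = [(0.0002888)(0) - (0.00005495)(-0.0002778)]/D = 0.04297 V
I_R1 = (V_0 - V_1)/R1 = (5 - 0.2316)/91000 = 0.0000524 A
|I_R1| = 0.0000524 A

Final answer: |I_R1| = 5.24e-05 A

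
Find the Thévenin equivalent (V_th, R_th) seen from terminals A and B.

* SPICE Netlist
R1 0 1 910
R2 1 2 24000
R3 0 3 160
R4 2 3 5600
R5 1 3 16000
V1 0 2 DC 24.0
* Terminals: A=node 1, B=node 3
Step 1 — V_th is the open-circuit voltage V_A - V_B (nothing connected across the terminals).
Nodal analysis, taking node 2 as the 0 V reference.
Source V1 fixes V_0 = 24 V.
KCL at each unknown node (sum of currents leaving = 0; resistances in Ω):
  Node 1: (V_1 - 24)/910 + (V_1 - 0)/24000 + (V_1 - V_3)/16000 = 0
  Node 3: (V_3 - 24)/160 + (V_3 - 0)/5600 + (V_3 - V_1)/16000 = 0
Collecting terms (coefficients in siemens):
  0.001203·V_1 - 0.0000625·V_3 = 0.02637
  0.006491·V_3 - 0.0000625·V_1 = 0.15
Determinant D = (0.001203)(0.006491) - (-0.0000625)(-0.0000625) = 0.000007805
V_1 = [(0.02637)(0.006491) - (-0.0000625)(0.15)]/D = 23.13 V
V_3 = [(0.001203)(0.15) - (0.02637)(-0.0000625)]/D = 23.33 V
V_th = V_1 - V_3 = 23.13 - 23.33 = -0.1974 V
Step 2 — R_th: zero the source — replace V1 by a short circuit (node 2 merges into node 0) — and find the resistance seen between A (node 1) and B (node 3).
Reduce the network between node 1 (A) and node 3 (B) by series/parallel combination:
  Rp1 = R1 ‖ R2 (parallel, both between nodes 0 and 1) = 1/(1/910 + 1/24000) = 876.8 Ω
  Rp2 = R3 ‖ R4 (parallel, both between nodes 0 and 3) = 1/(1/160 + 1/5600) = 155.6 Ω
  Rs1 = Rp1 + Rp2 (series, joined only at node 0) = 876.8 + 155.6 = 1032 Ω
  Rp3 = R5 ‖ Rs1 (parallel, both between nodes 1 and 3) = 1/(1/16000 + 1/1032) = 969.7 Ω
R_th = 969.7 Ω

Final answer: V_th = -0.1974 V, R_th = 969.7 Ω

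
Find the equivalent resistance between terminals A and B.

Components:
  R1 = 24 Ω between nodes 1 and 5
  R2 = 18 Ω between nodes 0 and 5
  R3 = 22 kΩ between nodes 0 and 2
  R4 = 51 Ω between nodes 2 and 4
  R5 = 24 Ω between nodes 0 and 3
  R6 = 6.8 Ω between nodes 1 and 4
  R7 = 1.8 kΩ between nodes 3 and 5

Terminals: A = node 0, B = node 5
Reduce the network between node 0 (A) and node 5 (B) by series/parallel combination:
  Rs1 = R1 + R6 (series, joined only at node 1) = 24 + 6.8 = 30.8 Ω
  Rs2 = R3 + R4 (series, joined only at node 2) = 22000 + 51 = 22050 Ω
  Rs3 = R5 + R7 (series, joined only at node 3) = 24 + 1800 = 1824 Ω
  Rp1 = R2 ‖ Rs3 (parallel, both between nodes 0 and 5) = 1/(1/18 + 1/1824) = 17.82 Ω
  Rs4 = Rs1 + Rs2 (series, joined only at node 4) = 30.8 + 22050 = 22080 Ω
  Rp2 = Rp1 ‖ Rs4 (parallel, both between nodes 0 and 5) = 1/(1/17.82 + 1/22080) = 17.81 Ω
R_eq = 17.81 Ω

Final answer: 17.81 Ω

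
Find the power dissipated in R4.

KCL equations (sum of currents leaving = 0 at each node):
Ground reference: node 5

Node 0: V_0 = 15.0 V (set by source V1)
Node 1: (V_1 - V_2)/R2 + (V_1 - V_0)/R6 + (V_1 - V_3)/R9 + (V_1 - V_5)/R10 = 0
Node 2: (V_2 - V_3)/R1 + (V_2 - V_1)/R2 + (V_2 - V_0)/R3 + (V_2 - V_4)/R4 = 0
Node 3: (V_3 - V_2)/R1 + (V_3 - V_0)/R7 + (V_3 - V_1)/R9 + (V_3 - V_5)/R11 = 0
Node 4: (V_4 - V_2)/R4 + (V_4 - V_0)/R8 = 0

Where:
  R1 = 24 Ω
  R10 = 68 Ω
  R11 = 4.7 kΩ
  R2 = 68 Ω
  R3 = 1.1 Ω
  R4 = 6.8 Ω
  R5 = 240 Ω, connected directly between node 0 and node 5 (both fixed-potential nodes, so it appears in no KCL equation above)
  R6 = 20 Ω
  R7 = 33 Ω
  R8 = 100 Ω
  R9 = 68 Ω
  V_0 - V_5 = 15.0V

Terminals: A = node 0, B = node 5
Nodal analysis, taking node 5 as the 0 V reference.
Source V1 fixes V_0 = 15 V.
KCL at each unknown node (sum of currents leaving = 0; resistances in Ω):
  Node 1: (V_1 - V_2)/68 + (V_1 - 15)/20 + (V_1 - V_3)/68 + (V_1 - 0)/68 = 0
  Node 2: (V_2 - V_3)/24 + (V_2 - V_1)/68 + (V_2 - 15)/1.1 + (V_2 - V_4)/6.8 = 0
  Node 3: (V_3 - V_2)/24 + (V_3 - 15)/33 + (V_3 - V_1)/68 + (V_3 - 0)/4700 = 0
  Node 4: (V_4 - V_2)/6.8 + (V_4 - 15)/100 = 0
Collecting terms (coefficients in siemens):
  0.09412·V_1 - 0.01471·V_2 - 0.01471·V_3 = 0.75
  1.113·V_2 - 0.01471·V_1 - 0.04167·V_3 - 0.1471·V_4 = 13.64
  0.08689·V_3 - 0.01471·V_1 - 0.04167·V_2 = 0.4545
  0.1571·V_4 - 0.1471·V_2 = 0.15
Solving these 4 simultaneous equations (Gaussian elimination) gives:
  V_1 = 12.57 V, V_2 = 14.94 V, V_3 = 14.53 V, V_4 = 14.95 V
I_R4 = (V_2 - V_4)/R4 = (14.94 - 14.95)/6.8 = -0.0005328 A
P_R4 = I_R4² × R4 = (-0.0005328)² × 6.8 = 0.00000193 W

Final answer: 1.93e-06 W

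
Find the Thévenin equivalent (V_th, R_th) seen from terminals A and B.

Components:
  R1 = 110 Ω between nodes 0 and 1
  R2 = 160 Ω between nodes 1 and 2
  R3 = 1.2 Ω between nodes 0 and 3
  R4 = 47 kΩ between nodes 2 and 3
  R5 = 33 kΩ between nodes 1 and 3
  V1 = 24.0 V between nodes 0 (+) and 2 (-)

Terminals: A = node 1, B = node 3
Step 1 — V_th is the open-circuit voltage V_A - V_B (nothing connected across the terminals).
Nodal analysis, taking node 2 as the 0 V reference.
Source V1 fixes V_0 = 24 V.
KCL at each unknown node (sum of currents leaving = 0; resistances in Ω):
  Node 1: (V_1 - 24)/110 + (V_1 - 0)/160 + (V_1 - V_3)/33000 = 0
  Node 3: (V_3 - 24)/1.2 + (V_3 - 0)/47000 + (V_3 - V_1)/33000 = 0
Collecting terms (coefficients in siemens):
  0.01537·V_1 - 0.0000303·V_3 = 0.2182
  0.8334·V_3 - 0.0000303·V_1 = 20
Determinant D = (0.01537)(0.8334) - (-0.0000303)(-0.0000303) = 0.01281
V_1 = [(0.2182)(0.8334) - (-0.0000303)(20)]/D = 14.24 V
V_3 = [(0.01537)(20) - (0.2182)(-0.0000303)]/D = 24 V
V_th = V_1 - V_3 = 14.24 - 24 = -9.758 V
Step 2 — R_th: zero the source — replace V1 by a short circuit (node 2 merges into node 0) — and find the resistance seen between A (node 1) and B (node 3).
Reduce the network between node 1 (A) and node 3 (B) by series/parallel combination:
  Rp1 = R1 ‖ R2 (parallel, both between nodes 0 and 1) = 1/(1/110 + 1/160) = 65.19 Ω
  Rp2 = R3 ‖ R4 (parallel, both between nodes 0 and 3) = 1/(1/1.2 + 1/47000) = 1.2 Ω
  Rs1 = Rp1 + Rp2 (series, joined only at node 0) = 65.19 + 1.2 = 66.39 Ω
  Rp3 = R5 ‖ Rs1 (parallel, both between nodes 1 and 3) = 1/(1/33000 + 1/66.39) = 66.25 Ω
R_th = 66.25 Ω

Final answer: V_th = -9.758 V, R_th = 66.25 Ω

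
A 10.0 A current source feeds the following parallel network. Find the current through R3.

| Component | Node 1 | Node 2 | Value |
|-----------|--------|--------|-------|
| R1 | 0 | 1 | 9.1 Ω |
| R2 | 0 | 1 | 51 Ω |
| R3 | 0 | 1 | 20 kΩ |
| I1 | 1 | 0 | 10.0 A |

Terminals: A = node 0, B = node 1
All resistors sit directly between nodes 0 and 1, so they are in parallel and share one voltage V; the full source current 10 A splits among them.
1/R_par = 1/9.1 + 1/51 + 1/20000 = 0.1295 S  =>  R_par = 7.719 Ω
V = I × R_par = 10 × 7.719 = 77.19 V
I_R3 = V/R3 = 77.19/20000 = 0.00386 A

Final answer: 0.00386 A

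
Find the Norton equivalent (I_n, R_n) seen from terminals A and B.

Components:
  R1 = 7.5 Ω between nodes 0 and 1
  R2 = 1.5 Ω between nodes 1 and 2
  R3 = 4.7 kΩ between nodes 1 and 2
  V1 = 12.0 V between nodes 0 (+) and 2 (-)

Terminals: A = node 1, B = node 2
Find the Thévenin equivalent first; then I_n = V_th/R_th and R_n = R_th.
Step 1 — V_th is the open-circuit voltage V_A - V_B (nothing connected across the terminals).
Nodal analysis, taking node 2 as the 0 V reference.
Source V1 fixes V_0 = 12 V.
KCL at each unknown node (sum of currents leaving = 0; resistances in Ω):
  Node 1: (V_1 - 12)/7.5 + (V_1 - 0)/1.5 + (V_1 - 0)/4700 = 0
Collecting terms: 0.8002 × V_1 = 1.6  =>  V_1 = 1.999 V
V_th = V_1 - V_2 = 1.999 - 0 = 1.999 V
Step 2 — R_th: zero the source — replace V1 by a short circuit (node 2 merges into node 0) — and find the resistance seen between A (node 1) and B (node 0).
Reduce the network between node 1 (A) and node 0 (B) by series/parallel combination:
  Rp1 = R1 ‖ R2 ‖ R3 (parallel, all between nodes 0 and 1) = 1/(1/7.5 + 1/1.5 + 1/4700) = 1.25 Ω
R_th = 1.25 Ω
I_n = V_th/R_th = 1.999/1.25 = 1.6 A, and R_n = R_th = 1.25 Ω

Final answer: I_n = 1.6 A, R_n = 1.25 Ω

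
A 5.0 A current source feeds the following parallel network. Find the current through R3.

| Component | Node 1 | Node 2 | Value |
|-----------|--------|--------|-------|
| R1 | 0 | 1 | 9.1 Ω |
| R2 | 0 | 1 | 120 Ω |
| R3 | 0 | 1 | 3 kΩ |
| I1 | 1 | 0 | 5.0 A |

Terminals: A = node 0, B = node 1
All resistors sit directly between nodes 0 and 1, so they are in parallel and share one voltage V; the full source current 5 A splits among them.
1/R_par = 1/9.1 + 1/120 + 1/3000 = 0.1186 S  =>  R_par = 8.435 Ω
V = I × R_par = 5 × 8.435 = 42.17 V
I_R3 = V/R3 = 42.17/3000 = 0.01406 A

Final answer: 0.01406 A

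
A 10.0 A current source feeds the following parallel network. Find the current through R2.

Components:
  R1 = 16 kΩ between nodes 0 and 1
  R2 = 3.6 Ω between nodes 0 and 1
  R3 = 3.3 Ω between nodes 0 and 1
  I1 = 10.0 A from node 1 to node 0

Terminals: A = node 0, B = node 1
All resistors sit directly between nodes 0 and 1, so they are in parallel and share one voltage V; the full source current 10 A splits among them.
1/R_par = 1/16000 + 1/3.6 + 1/3.3 = 0.5809 S  =>  R_par = 1.722 Ω
V = I × R_par = 10 × 1.722 = 17.22 V
I_R2 = V/R2 = 17.22/3.6 = 4.782 A

Final answer: 4.782 A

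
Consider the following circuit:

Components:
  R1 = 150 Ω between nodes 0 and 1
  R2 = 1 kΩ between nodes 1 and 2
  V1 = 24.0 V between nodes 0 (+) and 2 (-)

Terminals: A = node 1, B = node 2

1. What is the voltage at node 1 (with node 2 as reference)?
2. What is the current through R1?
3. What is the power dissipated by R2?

Nodal analysis, taking node 2 as the 0 V reference.
Source V1 fixes V_0 = 24 V.
KCL at each unknown node (sum of currents leaving = 0; resistances in Ω):
  Node 1: (V_1 - 24)/150 + (V_1 - 0)/1000 = 0
Collecting terms: 0.007667 × V_1 = 0.16  =>  V_1 = 20.87 V
Part 1:
  Read off the nodal solution: V_1 = 20.87 V
Part 2:
  I_R1 = (V_0 - V_1)/R1 = (24 - 20.87)/150 = 0.02087 A
  Magnitude: I_R1 = 0.02087 A
Part 3:
  I_R2 = (V_1 - V_2)/R2 = (20.87 - 0)/1000 = 0.02087 A
  P_R2 = I_R2² × R2 = (0.02087)² × 1000 = 0.4355 W

Final answers:
1. V_1 = 20.87 V
2. I_R1 = 0.02087 A
3. P_R2 = 0.4355 W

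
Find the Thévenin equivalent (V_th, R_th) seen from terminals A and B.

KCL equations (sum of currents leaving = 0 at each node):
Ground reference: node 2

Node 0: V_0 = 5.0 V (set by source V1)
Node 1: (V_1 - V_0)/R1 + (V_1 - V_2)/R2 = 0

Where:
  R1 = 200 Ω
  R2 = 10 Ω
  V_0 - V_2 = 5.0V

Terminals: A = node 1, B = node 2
Step 1 — V_th is the open-circuit voltage V_A - V_B (nothing connected across the terminals).
Nodal analysis, taking node 2 as the 0 V reference.
Source V1 fixes V_0 = 5 V.
KCL at each unknown node (sum of currents leaving = 0; resistances in Ω):
  Node 1: (V_1 - 5)/200 + (V_1 - 0)/10 = 0
Collecting terms: 0.105 × V_1 = 0.025  =>  V_1 = 0.2381 V
V_th = V_1 - V_2 = 0.2381 - 0 = 0.2381 V
Step 2 — R_th: zero the source — replace V1 by a short circuit (node 2 merges into node 0) — and find the resistance seen between A (node 1) and B (node 0).
Reduce the network between node 1 (A) and node 0 (B) by series/parallel combination:
  Rp1 = R1 ‖ R2 (parallel, both between nodes 0 and 1) = 1/(1/200 + 1/10) = 9.524 Ω
R_th = 9.524 Ω

Final answer: V_th = 0.2381 V, R_th = 9.524 Ω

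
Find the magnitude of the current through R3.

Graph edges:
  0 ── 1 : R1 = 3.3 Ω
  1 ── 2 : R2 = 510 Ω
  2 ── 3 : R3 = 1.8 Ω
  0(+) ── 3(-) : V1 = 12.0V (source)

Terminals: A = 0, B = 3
Nodal analysis, taking node 3 as the 0 V reference.
Source V1 fixes V_0 = 12 V.
KCL at each unknown node (sum of currents leaving = 0; resistances in Ω):
  Node 1: (V_1 - 12)/3.3 + (V_1 - V_2)/510 = 0
  Node 2: (V_2 - V_1)/510 + (V_2 - 0)/1.8 = 0
Collecting terms (coefficients in siemens):
  0.305·V_1 - 0.001961·V_2 = 3.636
  0.5575·V_2 - 0.001961·V_1 = 0
Determinant D = (0.305)(0.5575) - (-0.001961)(-0.001961) = 0.17
V_1 = [(3.636)(0.5575) - (-0.001961)(0)]/D = 11.92 V
V_2 = [(0.305)(0) - (3.636)(-0.001961)]/D = 0.04193 V
I_R3 = (V_2 - V_3)/R3 = (0.04193 - 0)/1.8 = 0.0233 A
|I_R3| = 0.0233 A

Final answer: |I_R3| = 0.0233 A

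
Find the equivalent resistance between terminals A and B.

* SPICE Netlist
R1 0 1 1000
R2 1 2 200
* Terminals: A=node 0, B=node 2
Reduce the network between node 0 (A) and node 2 (B) by series/parallel combination:
  Rs1 = R1 + R2 (series, joined only at node 1) = 1000 + 200 = 1200 Ω
R_eq = 1.2 kΩ

Final answer: 1.2 kΩ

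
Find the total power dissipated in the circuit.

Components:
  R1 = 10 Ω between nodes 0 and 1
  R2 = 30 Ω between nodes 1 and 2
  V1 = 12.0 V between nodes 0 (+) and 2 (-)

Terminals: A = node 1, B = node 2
Nodal analysis, taking node 2 as the 0 V reference.
Source V1 fixes V_0 = 12 V.
KCL at each unknown node (sum of currents leaving = 0; resistances in Ω):
  Node 1: (V_1 - 12)/10 + (V_1 - 0)/30 = 0
Collecting terms: 0.1333 × V_1 = 1.2  =>  V_1 = 9 V
Power in each resistor, P = (ΔV)²/R:
  P_R1 = (12 - 9)²/10 = 0.9 W
  P_R2 = (9 - 0)²/30 = 2.7 W
P_total = P_R1 + P_R2 = 3.6 W

Final answer: 3.6 W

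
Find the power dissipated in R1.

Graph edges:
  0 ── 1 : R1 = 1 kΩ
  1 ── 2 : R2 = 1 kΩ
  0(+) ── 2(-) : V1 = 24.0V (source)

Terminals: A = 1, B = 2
Nodal analysis, taking node 2 as the 0 V reference.
Source V1 fixes V_0 = 24 V.
KCL at each unknown node (sum of currents leaving = 0; resistances in Ω):
  Node 1: (V_1 - 24)/1000 + (V_1 - 0)/1000 = 0
Collecting terms: 0.002 × V_1 = 0.024  =>  V_1 = 12 V
I_R1 = (V_0 - V_1)/R1 = (24 - 12)/1000 = 0.012 A
P_R1 = I_R1² × R1 = (0.012)² × 1000 = 0.144 W

Final answer: 0.144 W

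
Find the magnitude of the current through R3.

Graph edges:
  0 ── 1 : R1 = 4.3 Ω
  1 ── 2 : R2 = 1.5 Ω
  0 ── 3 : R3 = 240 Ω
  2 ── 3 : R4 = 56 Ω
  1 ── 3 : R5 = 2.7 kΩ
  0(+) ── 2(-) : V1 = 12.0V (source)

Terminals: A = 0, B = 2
Nodal analysis, taking node 2 as the 0 V reference.
Source V1 fixes V_0 = 12 V.
KCL at each unknown node (sum of currents leaving = 0; resistances in Ω):
  Node 1: (V_1 - 12)/4.3 + (V_1 - 0)/1.5 + (V_1 - V_3)/2700 = 0
  Node 3: (V_3 - 12)/240 + (V_3 - 0)/56 + (V_3 - V_1)/2700 = 0
Collecting terms (coefficients in siemens):
  0.8996·V_1 - 0.0003704·V_3 = 2.791
  0.02239·V_3 - 0.0003704·V_1 = 0.05
Determinant D = (0.8996)(0.02239) - (-0.0003704)(-0.0003704) = 0.02015
V_1 = [(2.791)(0.02239) - (-0.0003704)(0.05)]/D = 3.103 V
V_3 = [(0.8996)(0.05) - (2.791)(-0.0003704)]/D = 2.284 V
I_R3 = (V_0 - V_3)/R3 = (12 - 2.284)/240 = 0.04048 A
|I_R3| = 0.04048 A

Final answer: |I_R3| = 0.04048 A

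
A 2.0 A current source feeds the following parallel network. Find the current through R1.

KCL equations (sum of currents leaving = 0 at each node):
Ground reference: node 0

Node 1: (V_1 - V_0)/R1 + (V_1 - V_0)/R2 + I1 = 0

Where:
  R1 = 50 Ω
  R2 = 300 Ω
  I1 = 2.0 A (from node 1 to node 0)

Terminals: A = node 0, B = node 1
All resistors sit directly between nodes 0 and 1, so they are in parallel and share one voltage V; the full source current 2 A splits among them.
1/R_par = 1/50 + 1/300 = 0.02333 S  =>  R_par = 42.86 Ω
V = I × R_par = 2 × 42.86 = 85.71 V
I_R1 = V/R1 = 85.71/50 = 1.714 A

Final answer: 1.714 A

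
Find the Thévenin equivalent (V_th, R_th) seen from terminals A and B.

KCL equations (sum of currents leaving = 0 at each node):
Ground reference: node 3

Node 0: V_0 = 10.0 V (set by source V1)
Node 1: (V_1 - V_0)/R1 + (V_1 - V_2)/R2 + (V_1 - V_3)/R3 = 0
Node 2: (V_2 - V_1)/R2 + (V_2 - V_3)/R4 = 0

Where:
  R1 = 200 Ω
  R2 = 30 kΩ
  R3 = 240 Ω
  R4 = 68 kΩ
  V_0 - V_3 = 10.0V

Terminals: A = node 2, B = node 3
Step 1 — V_th is the open-circuit voltage V_A - V_B (nothing connected across the terminals).
Nodal analysis, taking node 3 as the 0 V reference.
Source V1 fixes V_0 = 10 V.
KCL at each unknown node (sum of currents leaving = 0; resistances in Ω):
  Node 1: (V_1 - 10)/200 + (V_1 - V_2)/30000 + (V_1 - 0)/240 = 0
  Node 2: (V_2 - V_1)/30000 + (V_2 - 0)/68000 = 0
Collecting terms (coefficients in siemens):
  0.0092·V_1 - 0.00003333·V_2 = 0.05
  0.00004804·V_2 - 0.00003333·V_1 = 0
Determinant D = (0.0092)(0.00004804) - (-0.00003333)(-0.00003333) = 0.0000004408
V_1 = [(0.05)(0.00004804) - (-0.00003333)(0)]/D = 5.448 V
V_2 = [(0.0092)(0) - (0.05)(-0.00003333)]/D = 3.781 V
V_th = V_2 - V_3 = 3.781 - 0 = 3.781 V
Step 2 — R_th: zero the source — replace V1 by a short circuit (node 3 merges into node 0) — and find the resistance seen between A (node 2) and B (node 0).
Reduce the network between node 2 (A) and node 0 (B) by series/parallel combination:
  Rp1 = R1 ‖ R3 (parallel, both between nodes 0 and 1) = 1/(1/200 + 1/240) = 109.1 Ω
  Rs1 = R2 + Rp1 (series, joined only at node 1) = 30000 + 109.1 = 30110 Ω
  Rp2 = R4 ‖ Rs1 (parallel, both between nodes 0 and 2) = 1/(1/68000 + 1/30110) = 20870 Ω
R_th = 20.87 kΩ

Final answer: V_th = 3.781 V, R_th = 20.87 kΩ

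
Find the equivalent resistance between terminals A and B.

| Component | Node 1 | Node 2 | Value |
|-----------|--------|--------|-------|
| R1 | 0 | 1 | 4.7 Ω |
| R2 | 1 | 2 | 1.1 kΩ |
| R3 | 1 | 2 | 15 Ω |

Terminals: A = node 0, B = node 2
Reduce the network between node 0 (A) and node 2 (B) by series/parallel combination:
  Rp1 = R2 ‖ R3 (parallel, both between nodes 1 and 2) = 1/(1/1100 + 1/15) = 14.8 Ω
  Rs1 = R1 + Rp1 (series, joined only at node 1) = 4.7 + 14.8 = 19.5 Ω
R_eq = 19.5 Ω

Final answer: 19.5 Ω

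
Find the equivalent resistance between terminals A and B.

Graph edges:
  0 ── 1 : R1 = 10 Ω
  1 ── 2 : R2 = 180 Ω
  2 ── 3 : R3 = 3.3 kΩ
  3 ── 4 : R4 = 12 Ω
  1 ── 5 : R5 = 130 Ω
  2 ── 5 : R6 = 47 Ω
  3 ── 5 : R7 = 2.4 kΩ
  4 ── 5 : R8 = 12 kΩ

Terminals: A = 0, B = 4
The network is not a plain series/parallel combination. Inject a 1 A test current into terminal A (node 0) and return it from terminal B (node 4); then R_eq = V_A / (1 A).
Nodal analysis, taking node 4 as the 0 V reference.
Current source I_test pushes 1 A into node 0 and draws it out of node 4.
KCL at each unknown node (sum of currents leaving = 0; resistances in Ω):
  Node 0: (V_0 - V_1)/10 - 1 = 0
  Node 1: (V_1 - V_0)/10 + (V_1 - V_2)/180 + (V_1 - V_5)/130 = 0
  Node 2: (V_2 - V_1)/180 + (V_2 - V_3)/3300 + (V_2 - V_5)/47 = 0
  Node 3: (V_3 - V_2)/3300 + (V_3 - 0)/12 + (V_3 - V_5)/2400 = 0
  Node 5: (V_5 - V_1)/130 + (V_5 - V_2)/47 + (V_5 - V_3)/2400 + (V_5 - 0)/12000 = 0
Collecting terms (coefficients in siemens):
  0.1·V_0 - 0.1·V_1 = 1
  0.1132·V_1 - 0.1·V_0 - 0.005556·V_2 - 0.007692·V_5 = 0
  0.02714·V_2 - 0.005556·V_1 - 0.000303·V_3 - 0.02128·V_5 = 0
  0.08405·V_3 - 0.000303·V_2 - 0.0004167·V_5 = 0
  0.02947·V_5 - 0.007692·V_1 - 0.02128·V_2 - 0.0004167·V_3 = 0
Solving these 5 simultaneous equations (Gaussian elimination) gives:
  V_0 = 1340 V, V_1 = 1330 V, V_2 = 1256 V, V_3 = 10.75 V
  V_5 = 1254 V
R_eq = V_0 / 1 A = 1340 Ω = 1.34 kΩ

Final answer: 1.34 kΩ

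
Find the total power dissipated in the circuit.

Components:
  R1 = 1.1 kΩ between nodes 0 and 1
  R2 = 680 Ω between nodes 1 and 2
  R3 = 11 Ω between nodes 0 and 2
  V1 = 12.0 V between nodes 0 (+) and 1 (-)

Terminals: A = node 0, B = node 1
Nodal analysis, taking node 1 as the 0 V reference.
Source V1 fixes V_0 = 12 V.
KCL at each unknown node (sum of currents leaving = 0; resistances in Ω):
  Node 2: (V_2 - 0)/680 + (V_2 - 12)/11 = 0
Collecting terms: 0.09238 × V_2 = 1.091  =>  V_2 = 11.81 V
Power in each resistor, P = (ΔV)²/R:
  P_R1 = (12 - 0)²/1100 = 0.1309 W
  P_R2 = (0 - 11.81)²/680 = 0.2051 W
  P_R3 = (12 - 11.81)²/11 = 0.003317 W
P_total = P_R1 + P_R2 + P_R3 = 0.3393 W

Final answer: 0.3393 W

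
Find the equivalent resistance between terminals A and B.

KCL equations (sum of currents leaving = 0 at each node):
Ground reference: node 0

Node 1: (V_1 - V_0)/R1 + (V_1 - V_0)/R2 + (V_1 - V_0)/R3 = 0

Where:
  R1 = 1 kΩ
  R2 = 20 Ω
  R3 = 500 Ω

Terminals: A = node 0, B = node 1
Reduce the network between node 0 (A) and node 1 (B) by series/parallel combination:
  Rp1 = R1 ‖ R2 ‖ R3 (parallel, all between nodes 0 and 1) = 1/(1/1000 + 1/20 + 1/500) = 18.87 Ω
R_eq = 18.87 Ω

Final answer: 18.87 Ω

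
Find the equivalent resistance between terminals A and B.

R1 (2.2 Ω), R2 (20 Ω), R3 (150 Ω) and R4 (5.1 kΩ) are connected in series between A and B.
Reduce the network between node 0 (A) and node 4 (B) by series/parallel combination:
  Rs1 = R1 + R2 (series, joined only at node 1) = 2.2 + 20 = 22.2 Ω
  Rs2 = R3 + Rs1 (series, joined only at node 2) = 150 + 22.2 = 172.2 Ω
  Rs3 = R4 + Rs2 (series, joined only at node 3) = 5100 + 172.2 = 5272 Ω
R_eq = 5.272 kΩ

Final answer: 5.272 kΩ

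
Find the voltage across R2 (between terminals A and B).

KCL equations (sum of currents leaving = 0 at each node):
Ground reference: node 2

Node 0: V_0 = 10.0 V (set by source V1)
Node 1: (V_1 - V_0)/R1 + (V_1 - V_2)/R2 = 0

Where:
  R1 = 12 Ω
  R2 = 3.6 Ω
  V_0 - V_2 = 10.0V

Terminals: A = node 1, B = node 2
R1 and R2 are in series across V1 (node 0 → node 1 → node 2), and the output A–B is taken across R2, so this is a voltage divider.
Series current: I = V1/(R1 + R2) = 10/(12 + 3.6) = 10/15.6 = 0.641 A
V_R2 = I × R2 = V1 × R2/(R1 + R2) = 10 × 3.6/15.6 = 2.308 V

Final answer: 2.308 V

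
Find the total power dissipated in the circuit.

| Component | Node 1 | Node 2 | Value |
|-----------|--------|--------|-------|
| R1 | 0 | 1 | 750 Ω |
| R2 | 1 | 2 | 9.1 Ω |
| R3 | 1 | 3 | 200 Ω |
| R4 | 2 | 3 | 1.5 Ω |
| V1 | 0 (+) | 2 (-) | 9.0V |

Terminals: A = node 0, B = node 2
Nodal analysis, taking node 2 as the 0 V reference.
Source V1 fixes V_0 = 9 V.
KCL at each unknown node (sum of currents leaving = 0; resistances in Ω):
  Node 1: (V_1 - 9)/750 + (V_1 - 0)/9.1 + (V_1 - V_3)/200 = 0
  Node 3: (V_3 - V_1)/200 + (V_3 - 0)/1.5 = 0
Collecting terms (coefficients in siemens):
  0.1162·V_1 - 0.005·V_3 = 0.012
  0.6717·V_3 - 0.005·V_1 = 0
Determinant D = (0.1162)(0.6717) - (-0.005)(-0.005) = 0.07804
V_1 = [(0.012)(0.6717) - (-0.005)(0)]/D = 0.1033 V
V_3 = [(0.1162)(0) - (0.012)(-0.005)]/D = 0.0007689 V
Power in each resistor, P = (ΔV)²/R:
  P_R1 = (9 - 0.1033)²/750 = 0.1055 W
  P_R2 = (0.1033 - 0)²/9.1 = 0.001172 W
  P_R3 = (0.1033 - 0.0007689)²/200 = 0.00005255 W
  P_R4 = (0 - 0.0007689)²/1.5 = 0.0000003941 W
P_total = P_R1 + P_R2 + P_R3 + P_R4 = 0.1068 W

Final answer: 0.1068 W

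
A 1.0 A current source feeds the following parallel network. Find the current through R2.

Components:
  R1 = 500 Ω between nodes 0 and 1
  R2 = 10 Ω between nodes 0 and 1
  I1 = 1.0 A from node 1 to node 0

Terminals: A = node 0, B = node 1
All resistors sit directly between nodes 0 and 1, so they are in parallel and share one voltage V; the full source current 1 A splits among them.
1/R_par = 1/500 + 1/10 = 0.102 S  =>  R_par = 9.804 Ω
V = I × R_par = 1 × 9.804 = 9.804 V
I_R2 = V/R2 = 9.804/10 = 0.9804 A

Final answer: 0.9804 A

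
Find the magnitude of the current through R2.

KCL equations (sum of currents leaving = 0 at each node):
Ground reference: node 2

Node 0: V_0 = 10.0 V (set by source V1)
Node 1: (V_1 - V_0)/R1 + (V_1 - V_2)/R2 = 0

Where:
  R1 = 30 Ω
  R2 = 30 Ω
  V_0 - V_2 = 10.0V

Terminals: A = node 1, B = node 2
Nodal analysis, taking node 2 as the 0 V reference.
Source V1 fixes V_0 = 10 V.
KCL at each unknown node (sum of currents leaving = 0; resistances in Ω):
  Node 1: (V_1 - 10)/30 + (V_1 - 0)/30 = 0
Collecting terms: 0.06667 × V_1 = 0.3333  =>  V_1 = 5 V
I_R2 = (V_1 - V_2)/R2 = (5 - 0)/30 = 0.1667 A
|I_R2| = 0.1667 A

Final answer: |I_R2| = 0.1667 A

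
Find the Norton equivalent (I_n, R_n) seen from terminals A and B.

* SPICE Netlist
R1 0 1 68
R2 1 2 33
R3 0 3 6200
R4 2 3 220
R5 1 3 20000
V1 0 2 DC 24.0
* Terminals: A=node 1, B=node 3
Find the Thévenin equivalent first; then I_n = V_th/R_th and R_n = R_th.
Step 1 — V_th is the open-circuit voltage V_A - V_B (nothing connected across the terminals).
Nodal analysis, taking node 2 as the 0 V reference.
Source V1 fixes V_0 = 24 V.
KCL at each unknown node (sum of currents leaving = 0; resistances in Ω):
  Node 1: (V_1 - 24)/68 + (V_1 - 0)/33 + (V_1 - V_3)/20000 = 0
  Node 3: (V_3 - 24)/6200 + (V_3 - 0)/220 + (V_3 - V_1)/20000 = 0
Collecting terms (coefficients in siemens):
  0.04506·V_1 - 0.00005·V_3 = 0.3529
  0.004757·V_3 - 0.00005·V_1 = 0.003871
Determinant D = (0.04506)(0.004757) - (-0.00005)(-0.00005) = 0.0002143
V_1 = [(0.3529)(0.004757) - (-0.00005)(0.003871)]/D = 7.834 V
V_3 = [(0.04506)(0.003871) - (0.3529)(-0.00005)]/D = 0.8961 V
V_th = V_1 - V_3 = 7.834 - 0.8961 = 6.938 V
Step 2 — R_th: zero the source — replace V1 by a short circuit (node 2 merges into node 0) — and find the resistance seen between A (node 1) and B (node 3).
Reduce the network between node 1 (A) and node 3 (B) by series/parallel combination:
  Rp1 = R1 ‖ R2 (parallel, both between nodes 0 and 1) = 1/(1/68 + 1/33) = 22.22 Ω
  Rp2 = R3 ‖ R4 (parallel, both between nodes 0 and 3) = 1/(1/6200 + 1/220) = 212.5 Ω
  Rs1 = Rp1 + Rp2 (series, joined only at node 0) = 22.22 + 212.5 = 234.7 Ω
  Rp3 = R5 ‖ Rs1 (parallel, both between nodes 1 and 3) = 1/(1/20000 + 1/234.7) = 232 Ω
R_th = 232 Ω
I_n = V_th/R_th = 6.938/232 = 0.02991 A, and R_n = R_th = 232 Ω

Final answer: I_n = 0.02991 A, R_n = 232 Ω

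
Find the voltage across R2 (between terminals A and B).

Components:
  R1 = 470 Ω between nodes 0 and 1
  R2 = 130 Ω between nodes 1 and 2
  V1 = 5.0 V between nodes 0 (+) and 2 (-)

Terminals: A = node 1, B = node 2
R1 and R2 are in series across V1 (node 0 → node 1 → node 2), and the output A–B is taken across R2, so this is a voltage divider.
Series current: I = V1/(R1 + R2) = 5/(470 + 130) = 5/600 = 0.008333 A
V_R2 = I × R2 = V1 × R2/(R1 + R2) = 5 × 130/600 = 1.083 V

Final answer: 1.083 V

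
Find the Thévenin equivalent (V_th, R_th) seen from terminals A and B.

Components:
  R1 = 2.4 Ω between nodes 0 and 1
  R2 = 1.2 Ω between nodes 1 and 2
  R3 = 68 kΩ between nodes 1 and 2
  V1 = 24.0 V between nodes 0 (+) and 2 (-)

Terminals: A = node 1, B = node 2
Step 1 — V_th is the open-circuit voltage V_A - V_B (nothing connected across the terminals).
Nodal analysis, taking node 2 as the 0 V reference.
Source V1 fixes V_0 = 24 V.
KCL at each unknown node (sum of currents leaving = 0; resistances in Ω):
  Node 1: (V_1 - 24)/2.4 + (V_1 - 0)/1.2 + (V_1 - 0)/68000 = 0
Collecting terms: 1.25 × V_1 = 10  =>  V_1 = 8 V
V_th = V_1 - V_2 = 8 - 0 = 8 V
Step 2 — R_th: zero the source — replace V1 by a short circuit (node 2 merges into node 0) — and find the resistance seen between A (node 1) and B (node 0).
Reduce the network between node 1 (A) and node 0 (B) by series/parallel combination:
  Rp1 = R1 ‖ R2 ‖ R3 (parallel, all between nodes 0 and 1) = 1/(1/2.4 + 1/1.2 + 1/68000) = 0.8 Ω
R_th = 0.8 Ω

Final answer: V_th = 8 V, R_th = 0.8 Ω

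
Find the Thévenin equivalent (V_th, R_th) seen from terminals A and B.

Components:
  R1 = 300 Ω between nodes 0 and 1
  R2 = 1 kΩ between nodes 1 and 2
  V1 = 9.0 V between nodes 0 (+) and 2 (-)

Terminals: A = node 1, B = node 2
Step 1 — V_th is the open-circuit voltage V_A - V_B (nothing connected across the terminals).
Nodal analysis, taking node 2 as the 0 V reference.
Source V1 fixes V_0 = 9 V.
KCL at each unknown node (sum of currents leaving = 0; resistances in Ω):
  Node 1: (V_1 - 9)/300 + (V_1 - 0)/1000 = 0
Collecting terms: 0.004333 × V_1 = 0.03  =>  V_1 = 6.923 V
V_th = V_1 - V_2 = 6.923 - 0 = 6.923 V
Step 2 — R_th: zero the source — replace V1 by a short circuit (node 2 merges into node 0) — and find the resistance seen between A (node 1) and B (node 0).
Reduce the network between node 1 (A) and node 0 (B) by series/parallel combination:
  Rp1 = R1 ‖ R2 (parallel, both between nodes 0 and 1) = 1/(1/300 + 1/1000) = 230.8 Ω
R_th = 230.8 Ω

Final answer: V_th = 6.923 V, R_th = 230.8 Ω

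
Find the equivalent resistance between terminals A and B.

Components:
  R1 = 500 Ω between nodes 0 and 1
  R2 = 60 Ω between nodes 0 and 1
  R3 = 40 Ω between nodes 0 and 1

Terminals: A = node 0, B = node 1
Reduce the network between node 0 (A) and node 1 (B) by series/parallel combination:
  Rp1 = R1 ‖ R2 ‖ R3 (parallel, all between nodes 0 and 1) = 1/(1/500 + 1/60 + 1/40) = 22.9 Ω
R_eq = 22.9 Ω

Final answer: 22.9 Ω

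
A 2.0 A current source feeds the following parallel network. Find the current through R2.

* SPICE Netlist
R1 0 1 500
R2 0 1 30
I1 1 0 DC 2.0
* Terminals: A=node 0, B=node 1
All resistors sit directly between nodes 0 and 1, so they are in parallel and share one voltage V; the full source current 2 A splits among them.
1/R_par = 1/500 + 1/30 = 0.03533 S  =>  R_par = 28.3 Ω
V = I × R_par = 2 × 28.3 = 56.6 V
I_R2 = V/R2 = 56.6/30 = 1.887 A

Final answer: 1.887 A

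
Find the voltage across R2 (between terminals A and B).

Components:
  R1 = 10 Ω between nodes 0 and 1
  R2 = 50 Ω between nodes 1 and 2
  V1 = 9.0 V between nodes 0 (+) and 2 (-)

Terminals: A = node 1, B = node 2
R1 and R2 are in series across V1 (node 0 → node 1 → node 2), and the output A–B is taken across R2, so this is a voltage divider.
Series current: I = V1/(R1 + R2) = 9/(10 + 50) = 9/60 = 0.15 A
V_R2 = I × R2 = V1 × R2/(R1 + R2) = 9 × 50/60 = 7.5 V

Final answer: 7.5 V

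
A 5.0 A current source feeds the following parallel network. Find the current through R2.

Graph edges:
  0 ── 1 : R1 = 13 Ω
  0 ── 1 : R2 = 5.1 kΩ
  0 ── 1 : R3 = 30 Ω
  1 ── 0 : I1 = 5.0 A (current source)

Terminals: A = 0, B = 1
All resistors sit directly between nodes 0 and 1, so they are in parallel and share one voltage V; the full source current 5 A splits among them.
1/R_par = 1/13 + 1/5100 + 1/30 = 0.1105 S  =>  R_par = 9.054 Ω
V = I × R_par = 5 × 9.054 = 45.27 V
I_R2 = V/R2 = 45.27/5100 = 0.008876 A

Final answer: 0.008876 A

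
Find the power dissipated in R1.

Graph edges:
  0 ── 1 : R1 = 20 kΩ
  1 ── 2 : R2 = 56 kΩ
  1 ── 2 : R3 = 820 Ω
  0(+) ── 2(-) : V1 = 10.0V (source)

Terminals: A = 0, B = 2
Nodal analysis, taking node 2 as the 0 V reference.
Source V1 fixes V_0 = 10 V.
KCL at each unknown node (sum of currents leaving = 0; resistances in Ω):
  Node 1: (V_1 - 10)/20000 + (V_1 - 0)/56000 + (V_1 - 0)/820 = 0
Collecting terms: 0.001287 × V_1 = 0.0005  =>  V_1 = 0.3884 V
I_R1 = (V_0 - V_1)/R1 = (10 - 0.3884)/20000 = 0.0004806 A
P_R1 = I_R1² × R1 = (0.0004806)² × 20000 = 0.004619 W

Final answer: 0.004619 W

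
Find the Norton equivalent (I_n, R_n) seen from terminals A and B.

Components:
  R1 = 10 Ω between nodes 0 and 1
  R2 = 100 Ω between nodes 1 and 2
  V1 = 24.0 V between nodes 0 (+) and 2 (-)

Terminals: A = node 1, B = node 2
Find the Thévenin equivalent first; then I_n = V_th/R_th and R_n = R_th.
Step 1 — V_th is the open-circuit voltage V_A - V_B (nothing connected across the terminals).
Nodal analysis, taking node 2 as the 0 V reference.
Source V1 fixes V_0 = 24 V.
KCL at each unknown node (sum of currents leaving = 0; resistances in Ω):
  Node 1: (V_1 - 24)/10 + (V_1 - 0)/100 = 0
Collecting terms: 0.11 × V_1 = 2.4  =>  V_1 = 21.82 V
V_th = V_1 - V_2 = 21.82 - 0 = 21.82 V
Step 2 — R_th: zero the source — replace V1 by a short circuit (node 2 merges into node 0) — and find the resistance seen between A (node 1) and B (node 0).
Reduce the network between node 1 (A) and node 0 (B) by series/parallel combination:
  Rp1 = R1 ‖ R2 (parallel, both between nodes 0 and 1) = 1/(1/10 + 1/100) = 9.091 Ω
R_th = 9.091 Ω
I_n = V_th/R_th = 21.82/9.091 = 2.4 A, and R_n = R_th = 9.091 Ω

Final answer: I_n = 2.4 A, R_n = 9.091 Ω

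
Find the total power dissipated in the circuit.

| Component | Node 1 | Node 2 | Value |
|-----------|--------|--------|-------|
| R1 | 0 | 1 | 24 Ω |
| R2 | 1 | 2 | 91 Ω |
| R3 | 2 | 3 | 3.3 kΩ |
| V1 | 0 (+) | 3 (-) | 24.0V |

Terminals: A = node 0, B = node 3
Nodal analysis, taking node 3 as the 0 V reference.
Source V1 fixes V_0 = 24 V.
KCL at each unknown node (sum of currents leaving = 0; resistances in Ω):
  Node 1: (V_1 - 24)/24 + (V_1 - V_2)/91 = 0
  Node 2: (V_2 - V_1)/91 + (V_2 - 0)/3300 = 0
Collecting terms (coefficients in siemens):
  0.05266·V_1 - 0.01099·V_2 = 1
  0.01129·V_2 - 0.01099·V_1 = 0
Determinant D = (0.05266)(0.01129) - (-0.01099)(-0.01099) = 0.0004738
V_1 = [(1)(0.01129) - (-0.01099)(0)]/D = 23.83 V
V_2 = [(0.05266)(0) - (1)(-0.01099)]/D = 23.19 V
Power in each resistor, P = (ΔV)²/R:
  P_R1 = (24 - 23.83)²/24 = 0.001185 W
  P_R2 = (23.83 - 23.19)²/91 = 0.004495 W
  P_R3 = (23.19 - 0)²/3300 = 0.163 W
P_total = P_R1 + P_R2 + P_R3 = 0.1687 W

Final answer: 0.1687 W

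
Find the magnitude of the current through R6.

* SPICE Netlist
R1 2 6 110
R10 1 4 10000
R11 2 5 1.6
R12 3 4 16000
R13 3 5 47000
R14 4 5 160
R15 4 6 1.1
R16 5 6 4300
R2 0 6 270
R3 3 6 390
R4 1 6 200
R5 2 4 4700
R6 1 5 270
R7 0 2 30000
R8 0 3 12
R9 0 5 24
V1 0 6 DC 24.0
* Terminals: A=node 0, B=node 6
Nodal analysis, taking node 6 as the 0 V reference.
Source V1 fixes V_0 = 24 V.
KCL at each unknown node (sum of currents leaving = 0; resistances in Ω):
  Node 1: (V_1 - 0)/200 + (V_1 - V_5)/270 + (V_1 - V_4)/10000 = 0
  Node 2: (V_2 - 0)/110 + (V_2 - V_4)/4700 + (V_2 - 24)/30000 + (V_2 - V_5)/1.6 = 0
  Node 3: (V_3 - 0)/390 + (V_3 - 24)/12 + (V_3 - V_4)/16000 + (V_3 - V_5)/47000 = 0
  Node 4: (V_4 - V_2)/4700 + (V_4 - V_1)/10000 + (V_4 - V_3)/16000 + (V_4 - V_5)/160 + (V_4 - 0)/1.1 = 0
  Node 5: (V_5 - V_1)/270 + (V_5 - 24)/24 + (V_5 - V_2)/1.6 + (V_5 - V_3)/47000 + (V_5 - V_4)/160 + (V_5 - 0)/4300 = 0
Collecting terms (coefficients in siemens):
  0.008804·V_1 - 0.0001·V_4 - 0.003704·V_5 = 0
  0.6343·V_2 - 0.0002128·V_4 - 0.625·V_5 = 0.0008
  0.08598·V_3 - 0.0000625·V_4 - 0.00002128·V_5 = 2
  0.9157·V_4 - 0.0001·V_1 - 0.0002128·V_2 - 0.0000625·V_3 - 0.00625·V_5 = 0
  0.6769·V_5 - 0.003704·V_1 - 0.625·V_2 - 0.00002128·V_3 - 0.00625·V_4 = 1
Solving these 5 simultaneous equations (Gaussian elimination) gives:
  V_1 = 7.085 V, V_2 = 16.59 V, V_3 = 23.27 V, V_4 = 0.1211 V
  V_5 = 16.84 V
I_R6 = (V_1 - V_5)/R6 = (7.085 - 16.84)/270 = -0.03612 A
|I_R6| = 0.03612 A

Final answer: |I_R6| = 0.03612 A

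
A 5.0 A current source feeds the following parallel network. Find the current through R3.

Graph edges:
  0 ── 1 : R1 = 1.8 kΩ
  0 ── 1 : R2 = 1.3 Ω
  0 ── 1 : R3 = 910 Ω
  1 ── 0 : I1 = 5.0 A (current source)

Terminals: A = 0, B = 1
All resistors sit directly between nodes 0 and 1, so they are in parallel and share one voltage V; the full source current 5 A splits among them.
1/R_par = 1/1800 + 1/1.3 + 1/910 = 0.7709 S  =>  R_par = 1.297 Ω
V = I × R_par = 5 × 1.297 = 6.486 V
I_R3 = V/R3 = 6.486/910 = 0.007128 A

Final answer: 0.007128 A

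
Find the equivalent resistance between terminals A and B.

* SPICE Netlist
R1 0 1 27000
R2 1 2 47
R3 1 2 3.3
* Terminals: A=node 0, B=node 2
Reduce the network between node 0 (A) and node 2 (B) by series/parallel combination:
  Rp1 = R2 ‖ R3 (parallel, both between nodes 1 and 2) = 1/(1/47 + 1/3.3) = 3.083 Ω
  Rs1 = R1 + Rp1 (series, joined only at node 1) = 27000 + 3.083 = 27000 Ω
R_eq = 27 kΩ

Final answer: 27 kΩ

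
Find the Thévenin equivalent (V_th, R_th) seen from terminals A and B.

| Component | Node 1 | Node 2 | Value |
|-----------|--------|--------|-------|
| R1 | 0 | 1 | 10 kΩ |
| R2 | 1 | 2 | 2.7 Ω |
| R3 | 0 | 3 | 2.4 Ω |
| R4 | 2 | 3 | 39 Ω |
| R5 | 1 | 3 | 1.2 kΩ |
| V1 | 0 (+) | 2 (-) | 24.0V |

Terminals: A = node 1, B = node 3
Step 1 — V_th is the open-circuit voltage V_A - V_B (nothing connected across the terminals).
Nodal analysis, taking node 2 as the 0 V reference.
Source V1 fixes V_0 = 24 V.
KCL at each unknown node (sum of currents leaving = 0; resistances in Ω):
  Node 1: (V_1 - 24)/10000 + (V_1 - 0)/2.7 + (V_1 - V_3)/1200 = 0
  Node 3: (V_3 - 24)/2.4 + (V_3 - 0)/39 + (V_3 - V_1)/1200 = 0
Collecting terms (coefficients in siemens):
  0.3713·V_1 - 0.0008333·V_3 = 0.0024
  0.4431·V_3 - 0.0008333·V_1 = 10
Determinant D = (0.3713)(0.4431) - (-0.0008333)(-0.0008333) = 0.1645
V_1 = [(0.0024)(0.4431) - (-0.0008333)(10)]/D = 0.05711 V
V_3 = [(0.3713)(10) - (0.0024)(-0.0008333)]/D = 22.57 V
V_th = V_1 - V_3 = 0.05711 - 22.57 = -22.51 V
Step 2 — R_th: zero the source — replace V1 by a short circuit (node 2 merges into node 0) — and find the resistance seen between A (node 1) and B (node 3).
Reduce the network between node 1 (A) and node 3 (B) by series/parallel combination:
  Rp1 = R1 ‖ R2 (parallel, both between nodes 0 and 1) = 1/(1/10000 + 1/2.7) = 2.699 Ω
  Rp2 = R3 ‖ R4 (parallel, both between nodes 0 and 3) = 1/(1/2.4 + 1/39) = 2.261 Ω
  Rs1 = Rp1 + Rp2 (series, joined only at node 0) = 2.699 + 2.261 = 4.96 Ω
  Rp3 = R5 ‖ Rs1 (parallel, both between nodes 1 and 3) = 1/(1/1200 + 1/4.96) = 4.94 Ω
R_th = 4.94 Ω

Final answer: V_th = -22.51 V, R_th = 4.94 Ω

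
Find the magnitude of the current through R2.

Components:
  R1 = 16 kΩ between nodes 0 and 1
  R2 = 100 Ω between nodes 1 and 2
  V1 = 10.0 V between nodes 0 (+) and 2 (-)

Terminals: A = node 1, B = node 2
Nodal analysis, taking node 2 as the 0 V reference.
Source V1 fixes V_0 = 10 V.
KCL at each unknown node (sum of currents leaving = 0; resistances in Ω):
  Node 1: (V_1 - 10)/16000 + (V_1 - 0)/100 = 0
Collecting terms: 0.01006 × V_1 = 0.000625  =>  V_1 = 0.06211 V
I_R2 = (V_1 - V_2)/R2 = (0.06211 - 0)/100 = 0.0006211 A
|I_R2| = 0.0006211 A

Final answer: |I_R2| = 0.0006211 A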